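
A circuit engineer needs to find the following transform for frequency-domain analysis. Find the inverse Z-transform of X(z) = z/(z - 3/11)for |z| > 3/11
Standard pair: z/(z-a) <-> a^n * u[n] for causal signals
With a=3/11: x[n]=(3/11)^n * u[n]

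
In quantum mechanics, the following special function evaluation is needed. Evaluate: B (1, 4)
B(x,y)=Γ(x)Γ(y)/Γ(x + y)=(x-1)!(y-1)!/(x + y-1)!
B(1,4)=0!·3!/4!=1/4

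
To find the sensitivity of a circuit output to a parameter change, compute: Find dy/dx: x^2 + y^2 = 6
Differentiate: 2x + 2y·(dy/dx)=0
dy/dx=-2x/(2y)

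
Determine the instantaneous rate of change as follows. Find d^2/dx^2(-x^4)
Apply power rule 2 times:
d^1: -4x^3
d^2: -12x^2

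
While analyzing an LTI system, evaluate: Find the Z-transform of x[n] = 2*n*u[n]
Z{n * u[n]} = z/(z-1)^2
By linearity: Z{2 * n * u[n]} = 2z/(z-1)^2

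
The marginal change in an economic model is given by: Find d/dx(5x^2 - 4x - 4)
Power rule: d/dx(ax^n)=n·a·x^(n-1)
Term by term: 10·x - 4

Answer: 10x - 4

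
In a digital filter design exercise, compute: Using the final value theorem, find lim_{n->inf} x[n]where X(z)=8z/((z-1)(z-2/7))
Final value theorem: lim x[n]=lim_{z->1} (z-1) * X(z)
(z-1) * X(z)=8z/(z-2/7)
As z->1: 8/(1-2/7)=8/(5/7)=56/5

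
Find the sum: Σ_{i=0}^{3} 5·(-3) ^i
Geometric series: S = a(1 - r^n)/(1 - r)
a = 5, r = -3, n = 4
S = 5(1 - 81)/4 = -100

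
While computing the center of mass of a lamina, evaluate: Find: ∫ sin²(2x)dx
Using identity sin²(u) = (1 - cos(2u))/2:
∫ (1 - cos(4x))/2 dx = x/2 - sin(4x)/8+C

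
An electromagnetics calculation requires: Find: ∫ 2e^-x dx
Since d/dx[e^-x]=- e^-x, we get -2e^-x+C

Answer: -2e^-x+C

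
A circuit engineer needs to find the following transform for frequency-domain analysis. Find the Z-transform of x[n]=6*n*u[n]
Z{n * u[n]}=z/(z-1)^2
By linearity: Z{6 * n * u[n]}=6z/(z-1)^2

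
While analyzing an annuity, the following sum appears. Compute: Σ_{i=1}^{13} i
Using formula: Σ i^1=n(n+1)/2=13·14/2=91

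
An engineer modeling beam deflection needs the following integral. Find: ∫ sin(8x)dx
Using substitution u=8x: ∫ sin(u) du/8=-cos(u)/8 + C

Answer: (-1/8)cos(8x) + C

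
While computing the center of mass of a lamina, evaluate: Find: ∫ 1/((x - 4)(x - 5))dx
Partial fractions: 1/((x-4)(x-5)) = A/(x-4) + B/(x-5)
A = -1, B = 1
∫ [-1· 1/(x-4) + 1· 1/(x-5)] dx
= (1)[ln|x-5| - ln|x-4|] + C

Answer: ln|(x-5)/(x-4)| + C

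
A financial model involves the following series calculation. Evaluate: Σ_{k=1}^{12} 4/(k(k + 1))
Partial fractions: 4/(k(k + 1))=4/k - 4/(k + 1)
Telescoping sum: 4(1 - 1/13)=4·12/13

Answer: 48/13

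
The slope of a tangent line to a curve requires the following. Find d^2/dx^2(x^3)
Apply power rule 2 times:
d^1: 3x^2
d^2: 6x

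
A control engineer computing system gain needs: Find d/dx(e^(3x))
Chain rule: d/dx[e^u] = e^u · u' where u = 3x
u' = 3

Answer: 3·e^(3x)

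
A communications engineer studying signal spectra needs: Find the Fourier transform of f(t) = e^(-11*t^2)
The Fourier transform of a Gaussian e^(-a * t^2) is sqrt(pi/a) * e^(-omega^2/(4a)).
With a=11: F(omega)=sqrt(pi/11) * e^(-omega^2/44)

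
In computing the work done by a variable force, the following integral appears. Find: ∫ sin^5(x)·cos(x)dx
Let u=sin(x), du=cos(x) dx
∫ u^5 du=u^6/6+C

Answer: sin^6(x)/6+C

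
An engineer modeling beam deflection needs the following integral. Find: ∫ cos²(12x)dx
Using identity cos²(u)=(1+cos(2u))/2:
∫ (1+cos(24x))/2 dx=x/2+sin(24x)/48+C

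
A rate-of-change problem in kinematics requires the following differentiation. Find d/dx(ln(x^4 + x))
Chain rule: d/dx[ln(u)]=u'/u where u=x^4+x
u'=4x^3+1

Answer: (4x^3+1)/(x^4+x)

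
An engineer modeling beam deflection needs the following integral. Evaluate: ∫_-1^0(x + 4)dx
Step 1: Find antiderivative F(x) = (1/2)x^2+4x
Step 2: F(0) - F(-1) = 0 - (-7/2) = 7/2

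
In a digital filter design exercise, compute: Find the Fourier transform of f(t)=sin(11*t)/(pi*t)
sin(W*t)/(pi*t)=(W/pi)*sinc(W*t/pi) is the impulse response of the ideal low-pass filter with cutoff W (here W=11).
Its Fourier transform is a rectangular function:
F(omega)=1 for |omega| < 11, 0 otherwise

Answer: rect(omega/22) [i.e., 1 for |omega| < 11, 0 otherwise]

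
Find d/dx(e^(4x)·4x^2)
Product rule: (fg)' = f'g+fg'
f = e^(4x), f' = 4·e^(4x)
g = 4x^2, g' = 8x

Answer: 16·e^(4x)·x^2+8·e^(4x)·x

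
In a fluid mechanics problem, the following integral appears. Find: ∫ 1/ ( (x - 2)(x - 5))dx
Partial fractions: 1/((x-2)(x-5)) = A/(x-2)+B/(x-5)
A = -1/3, B = 1/3
∫ [-1/3· 1/(x-2)+1/3· 1/(x-5)] dx
= (1/3)[ln|x-5| - ln|x-2|]+C

Answer: (1/3)·ln|(x-5)/(x-2)|+C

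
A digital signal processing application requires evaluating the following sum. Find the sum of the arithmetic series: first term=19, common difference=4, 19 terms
Last term: a_n=19+(19-1)·4=91
Sum=n(a_1+a_n)/2=19(19+91)/2=1045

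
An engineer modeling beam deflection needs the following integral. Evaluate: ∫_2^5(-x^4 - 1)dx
Step 1: Find antiderivative F(x) = (-1/5)x^5 - x
Step 2: F(5) - F(2) = -630 - (-42/5) = -3108/5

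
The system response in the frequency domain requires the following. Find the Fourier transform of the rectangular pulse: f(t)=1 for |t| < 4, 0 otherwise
F(omega) = integral from -4 to 4 of e^(-j*omega*t) dt
= 2*sin(4*omega)/omega = 8*sinc(4*omega/pi)

Answer: 2*sin(4*omega)/omega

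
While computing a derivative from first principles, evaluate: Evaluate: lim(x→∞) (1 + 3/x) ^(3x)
Rewrite as [(1+3/x)^x]^3.
lim(1+3/x)^x=e^3, so limit=(e^3)^3=e^9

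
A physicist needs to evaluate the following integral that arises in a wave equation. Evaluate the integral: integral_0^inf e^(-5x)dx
integral_0^inf e^(-5x) dx = [-1/5 * e^(-5x)]_0^inf
= 0 - (-1/5) = 1/5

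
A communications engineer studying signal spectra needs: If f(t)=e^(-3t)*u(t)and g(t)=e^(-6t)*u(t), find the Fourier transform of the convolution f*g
By the convolution theorem: F{f*g}=F(omega)*G(omega)
F(omega)=1/(3+j*omega), G(omega)=1/(6+j*omega)
F{f*g}=1/((3+j*omega)(6+j*omega))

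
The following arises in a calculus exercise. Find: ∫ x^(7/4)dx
Power rule: ∫ x^(7/4) dx = x^(11/4)/(11/4) + C

Answer: (4/11)·x^(11/4) + C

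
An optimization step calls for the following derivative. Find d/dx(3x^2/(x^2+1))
Quotient rule: (f/g)' = (f'g - fg')/g²
f = 3x^2, f' = 6x
g = x^2 + 1, g' = 2x

Answer: (6x·(x^2 + 1) - 6x^3)/(x^2 + 1)²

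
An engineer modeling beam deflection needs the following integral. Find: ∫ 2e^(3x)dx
Since d/dx[e^(3x)]=3e^(3x), we get 2/3 e^(3x) + C

Answer: (2/3)e^(3x) + C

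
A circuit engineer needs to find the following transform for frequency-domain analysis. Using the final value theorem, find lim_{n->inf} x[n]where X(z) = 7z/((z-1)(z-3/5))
Final value theorem: lim x[n] = lim_{z->1} (z-1) * X(z)
(z-1) * X(z) = 7z/(z-3/5)
As z->1: 7/(1 - 3/5) = 7/(2/5) = 35/2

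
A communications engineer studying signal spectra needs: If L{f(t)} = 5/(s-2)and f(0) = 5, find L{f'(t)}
L{f'(t)}=s·F(s) - f(0)=5s/(s-2)-5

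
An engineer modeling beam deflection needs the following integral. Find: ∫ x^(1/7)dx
Power rule: ∫ x^(1/7) dx=x^(8/7)/(8/7)+C

Answer: (7/8)·x^(8/7)+C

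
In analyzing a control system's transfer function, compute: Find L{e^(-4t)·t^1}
First shifting: L{e^(at)f(t)} = F(s-a)
L{t^1} = 1/s^2
Shift s → s+4: 1/(s+4)^2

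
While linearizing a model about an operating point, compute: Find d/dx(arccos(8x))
d/dx[arccos(u)] = -u'/√(1-u²), u = 8x, u' = 8

Answer: -8/√(1-64x²)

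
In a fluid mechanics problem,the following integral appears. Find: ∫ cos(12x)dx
Using substitution u=12x: ∫ cos(u) du/12=sin(u)/12 + C

Answer: (1/12)sin(12x) + C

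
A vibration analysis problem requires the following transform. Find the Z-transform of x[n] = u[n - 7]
Using the time-shift property: Z{u[n-7]}=z^(-7)*z/(z-1)
=z^(-6)/(z-1)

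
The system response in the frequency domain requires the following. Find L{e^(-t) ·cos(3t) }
First shifting: L{e^(at)f(t)} = F(s-a)
L{cos(3t)} = s/(s²+9)
Shift: (s+1)/((s+1)²+9)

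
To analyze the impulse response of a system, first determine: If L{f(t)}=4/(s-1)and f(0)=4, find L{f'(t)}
L{f'(t)}=s·F(s) - f(0)=4s/(s-1)-4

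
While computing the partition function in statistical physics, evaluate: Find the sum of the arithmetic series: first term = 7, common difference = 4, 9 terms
Last term: a_n=7 + (9 - 1)·4=39
Sum=n(a_1 + a_n)/2=9(7 + 39)/2=207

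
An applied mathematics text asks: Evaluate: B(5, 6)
B(x,y) = Γ(x)Γ(y)/Γ(x+y) = (x-1)!(y-1)!/(x+y-1)!
B(5,6) = 4!·5!/10! = 1/1260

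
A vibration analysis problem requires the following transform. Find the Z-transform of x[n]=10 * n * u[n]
Z{n * u[n]} = z/(z-1)^2
By linearity: Z{10 * n * u[n]} = 10z/(z-1)^2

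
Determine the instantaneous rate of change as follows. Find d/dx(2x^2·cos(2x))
Product rule: (fg)' = f'g+fg'
f = 2x^2, f' = 4x
g = cos(2x), g' = -2·sin(2x)

Answer: 4x·cos(2x)-4x^2·sin(2x)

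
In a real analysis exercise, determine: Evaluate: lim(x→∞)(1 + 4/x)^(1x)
Rewrite as [(1+4/x)^x]^1.
lim(1+4/x)^x = e^4, so limit = (e^4)^1 = e^4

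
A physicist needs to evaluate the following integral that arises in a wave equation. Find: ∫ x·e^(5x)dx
Integration by parts: u = x, dv = e^(5x) dx
du = dx, v = e^(5x)/5
= x·e^(5x)/5 - ∫ e^(5x)/5 dx
= x·e^(5x)/5 - e^(5x)/25 + C

Answer: e^(5x)(x/5 - 1/25) + C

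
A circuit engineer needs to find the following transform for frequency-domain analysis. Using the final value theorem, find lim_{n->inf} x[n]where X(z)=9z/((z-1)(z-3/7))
Final value theorem: lim x[n] = lim_{z->1} (z-1) * X(z)
(z-1) * X(z) = 9z/(z-3/7)
As z->1: 9/(1 - 3/7) = 9/(4/7) = 63/4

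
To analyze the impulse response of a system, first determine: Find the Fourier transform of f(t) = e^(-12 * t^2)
The Fourier transform of a Gaussian e^(-a * t^2) is sqrt(pi/a) * e^(-omega^2/(4a)).
With a = 12: F(omega) = sqrt(pi/12) * e^(-omega^2/48)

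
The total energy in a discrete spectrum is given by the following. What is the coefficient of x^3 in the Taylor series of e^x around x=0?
Taylor series of e^x=Σ x^n/n!
Coefficient of x^3=1/3!=1/6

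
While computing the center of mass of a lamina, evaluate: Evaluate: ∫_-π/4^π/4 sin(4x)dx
Antiderivative: -cos(4x)/4
Evaluate at bounds: [-cos(4·π/4)/4] - [-cos(4·-π/4)/4]
= (-(-1)+(-1))/4 = 0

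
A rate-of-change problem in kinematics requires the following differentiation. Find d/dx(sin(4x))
Chain rule: d/dx[sin(u)] = cos(u)·u' where u = 4x
u' = 4

Answer: 4·cos(4x)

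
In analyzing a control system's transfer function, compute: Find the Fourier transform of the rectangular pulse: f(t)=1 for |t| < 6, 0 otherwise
F(omega)=integral from -6 to 6 of e^(-j*omega*t) dt
=2*sin(6*omega)/omega=12*sinc(6*omega/pi)

Answer: 2*sin(6*omega)/omega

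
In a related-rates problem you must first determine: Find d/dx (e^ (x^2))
Chain rule: d/dx[e^u]=e^u · u' where u=x^2
u'=2x

Answer: 2x·e^(x^2)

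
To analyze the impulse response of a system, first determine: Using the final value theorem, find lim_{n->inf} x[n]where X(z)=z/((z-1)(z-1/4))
Final value theorem: lim x[n] = lim_{z->1} (z-1) * X(z)
(z-1) * X(z) = z/(z-1/4)
As z->1: 1/(1 - 1/4) = 1/(3/4) = 4/3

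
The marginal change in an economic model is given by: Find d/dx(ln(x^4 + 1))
Chain rule: d/dx[ln(u)] = u'/u where u = x^4 + 1
u' = 4x^3

Answer: (4x^3)/(x^4 + 1)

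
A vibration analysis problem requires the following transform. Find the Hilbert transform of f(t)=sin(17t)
The Hilbert transform shifts each frequency component by -pi/2.
H{sin(wt)}=-cos(wt)
With w=17: H{sin(17t)}=-cos(17t)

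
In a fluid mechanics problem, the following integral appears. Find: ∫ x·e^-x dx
Integration by parts: u = x, dv = e^-x dx
du = dx, v = -e^-x
= -x·e^-x - ∫ -e^-x dx
= -x·e^-x - e^-x + C

Answer: -e^-x(x + 1) + C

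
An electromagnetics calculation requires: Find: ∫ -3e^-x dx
Since d/dx[e^-x]=- e^-x, we get 3e^-x + C

Answer: 3e^-x + C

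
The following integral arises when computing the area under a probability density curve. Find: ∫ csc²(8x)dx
Since d/dx[-cot(8x)] = 8csc²(8x), integral = -cot(8x)/8 + C

Answer: (-1/8)cot(8x) + C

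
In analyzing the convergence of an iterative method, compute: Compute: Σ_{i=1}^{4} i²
Using formula: Σ i^2=n(n+1)(2n+1)/6=4·5·9/6=30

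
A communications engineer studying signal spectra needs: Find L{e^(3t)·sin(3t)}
First shifting: L{e^(at)f(t)}=F(s-a)
L{sin(3t)}=3/(s² + 9)
Shift: 3/((s-3)² + 9)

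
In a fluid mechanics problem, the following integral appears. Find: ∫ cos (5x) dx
Using substitution u = 5x: ∫ cos(u) du/5 = sin(u)/5 + C

Answer: (1/5)sin(5x) + C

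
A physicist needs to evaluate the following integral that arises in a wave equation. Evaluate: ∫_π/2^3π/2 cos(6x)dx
Antiderivative: sin(6x)/6
Evaluate at bounds: [sin(6·3π/2)/6] - [sin(6·π/2)/6]
= ((0) - (0))/6 = 0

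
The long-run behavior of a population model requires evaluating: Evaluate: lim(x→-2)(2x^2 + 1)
Polynomial is continuous, so substitute x=-2:
2·(-2)^2+1=9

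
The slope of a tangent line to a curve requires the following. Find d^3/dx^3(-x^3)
Apply power rule 3 times:
d^1: -3x^2
d^2: -6x
d^3: -6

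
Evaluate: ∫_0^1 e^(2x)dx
Antiderivative: (1/2)e^(2x)
Evaluate: (1/2)(e^2 - 1)

Answer: (e^2 - 1)/2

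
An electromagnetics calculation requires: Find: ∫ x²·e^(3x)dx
Integration by parts twice:
First: u=x², dv=e^(3x) dx => x²e^(3x)/3 - (2/3)∫ xe^(3x) dx
Second (∫ xe^(3x) dx): xe^(3x)/3 - e^(3x)/9
Combining: e^(3x)(x²/3 - 2x/9 + 2/27) + C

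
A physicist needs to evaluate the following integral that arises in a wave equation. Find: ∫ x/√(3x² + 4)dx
Let u=3x² + 4, du=6x dx
∫ (1/6)·u^(-1/2) du=√u/3 + C

Answer: √(3x² + 4)/3 + C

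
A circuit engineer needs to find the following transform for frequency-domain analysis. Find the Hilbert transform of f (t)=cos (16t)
The Hilbert transform shifts each frequency component by -pi/2.
H{cos(wt)} = sin(wt)
With w = 16: H{cos(16t)} = sin(16t)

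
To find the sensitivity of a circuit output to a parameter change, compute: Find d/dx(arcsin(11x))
d/dx[arcsin(u)]=u'/√(1-u²), u=11x, u'=11

Answer: 11/√(1-121x²)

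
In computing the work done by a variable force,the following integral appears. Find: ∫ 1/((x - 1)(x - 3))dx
Partial fractions: 1/((x-1)(x-3))=A/(x-1)+B/(x-3)
A=-1/2, B=1/2
∫ [-1/2· 1/(x-1)+1/2· 1/(x-3)] dx
=(1/2)[ln|x-3| - ln|x-1|]+C

Answer: (1/2)·ln|(x-3)/(x-1)|+C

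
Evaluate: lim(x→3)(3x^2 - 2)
Polynomial is continuous, so substitute x=3:
3·3^2-2=25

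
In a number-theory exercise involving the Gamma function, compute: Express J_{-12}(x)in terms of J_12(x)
For integer n: J_{-n}(x)=(-1)^n J_n(x)
With n=12: J_{-12}(x)=(-1)^12 J_12(x)=J_12(x)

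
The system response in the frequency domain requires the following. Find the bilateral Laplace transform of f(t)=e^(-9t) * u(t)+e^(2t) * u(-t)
For e^(-9t)*u(t): L=1/(s + 9), Re(s) > -9
For e^(2t)*u(-t): L=-1/(s-2), Re(s) < 2
Combined: F(s)=1/(s + 9) - 1/(s-2), -9 < Re(s) < 2

Answer: 1/(s + 9) - 1/(s-2), ROC: -9 < Re(s) < 2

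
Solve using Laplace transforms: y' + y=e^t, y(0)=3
Take L: sY - 3+Y = 1/(s-1)
Y(s+1) = 1/(s-1)+3
Y = 1/((s-1)(s+1))+3/(s+1)
Partial fractions: 1/((s-1)(s+1)) = (1/2)/(s-1) - (1/2)/(s+1)
So Y = (1/2)/(s-1)+(5/2)/(s+1)
Inverse Laplace transform (L^(-1){1/(s-1)} = e^t, L^(-1){1/(s+1)} = e^(-t)):

Answer: y(t) = (1/2)·e^t+(5/2)·e^(-t)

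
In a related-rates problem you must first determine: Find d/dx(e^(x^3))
Chain rule: d/dx[e^u]=e^u · u' where u=x^3
u'=3x^2

Answer: 3x^2·e^(x^3)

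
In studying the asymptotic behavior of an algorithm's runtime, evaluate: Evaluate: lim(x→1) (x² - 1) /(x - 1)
Factor: (x² - 1)=(x-1)(x+1)
Cancel (x-1): lim(x→1) (x+1)=2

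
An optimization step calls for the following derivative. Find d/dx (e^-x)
Chain rule: d/dx[e^u] = e^u · u' where u = -x
u' = -1

Answer: -1·e^-x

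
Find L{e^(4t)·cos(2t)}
First shifting: L{e^(at)f(t)}=F(s-a)
L{cos(2t)}=s/(s² + 4)
Shift: (s-4)/((s-4)² + 4)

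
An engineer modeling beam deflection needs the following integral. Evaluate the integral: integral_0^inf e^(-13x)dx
integral_0^inf e^(-13x) dx = [-1/13 * e^(-13x)]_0^inf
= 0 - (-1/13) = 1/13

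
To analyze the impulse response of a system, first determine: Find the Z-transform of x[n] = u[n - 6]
Using the time-shift property: Z{u[n-6]} = z^(-6) * z/(z-1)
= z^(-5)/(z-1)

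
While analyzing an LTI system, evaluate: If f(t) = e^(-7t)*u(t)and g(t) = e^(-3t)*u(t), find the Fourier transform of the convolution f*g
By the convolution theorem: F{f * g}=F(omega) * G(omega)
F(omega)=1/(7+j * omega), G(omega)=1/(3+j * omega)
F{f * g}=1/((7+j * omega)(3+j * omega))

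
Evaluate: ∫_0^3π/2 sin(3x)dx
Antiderivative: -cos(3x)/3
Evaluate at bounds: [-cos(3·3π/2)/3] - [-cos(3·0)/3]
=(-(0)+(1))/3=1/3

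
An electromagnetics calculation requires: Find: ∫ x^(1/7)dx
Power rule: ∫ x^(1/7) dx=x^(8/7)/(8/7)+C

Answer: (7/8)·x^(8/7)+C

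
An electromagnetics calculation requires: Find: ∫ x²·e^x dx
Integration by parts twice:
First: u=x², dv=e^x dx => x²e^x - 2∫ xe^x dx
Second: u=x, dv=e^x dx => xe^x - e^x
Combining: x²e^x - 2xe^x+2e^x+C

Answer: e^x(x² - 2x+2)+C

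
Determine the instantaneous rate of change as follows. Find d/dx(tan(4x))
Chain rule: d/dx[tan(u)] = sec²(u)·u' where u = 4x
u' = 4

Answer: 4·sec²(4x)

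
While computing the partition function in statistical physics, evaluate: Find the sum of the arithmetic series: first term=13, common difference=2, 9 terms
Last term: a_n = 13+(9-1)·2 = 29
Sum = n(a_1+a_n)/2 = 9(13+29)/2 = 189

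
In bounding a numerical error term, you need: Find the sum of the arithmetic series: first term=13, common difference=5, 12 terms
Last term: a_n=13+(12-1)·5=68
Sum=n(a_1+a_n)/2=12(13+68)/2=486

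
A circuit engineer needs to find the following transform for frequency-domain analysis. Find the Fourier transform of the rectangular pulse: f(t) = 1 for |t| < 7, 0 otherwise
F(omega) = integral from -7 to 7 of e^(-j * omega * t) dt
= 2 * sin(7 * omega)/omega = 14 * sinc(7 * omega/pi)

Answer: 2 * sin(7 * omega)/omega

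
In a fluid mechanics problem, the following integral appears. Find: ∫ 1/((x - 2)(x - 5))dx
Partial fractions: 1/((x-2)(x-5)) = A/(x-2)+B/(x-5)
A = -1/3, B = 1/3
∫ [-1/3· 1/(x-2)+1/3· 1/(x-5)] dx
= (1/3)[ln|x-5| - ln|x-2|]+C

Answer: (1/3)·ln|(x-5)/(x-2)|+C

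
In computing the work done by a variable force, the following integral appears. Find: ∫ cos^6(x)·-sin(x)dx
Let u=cos(x), du=-sin(x) dx
∫ u^6 du=u^7/7+C

Answer: cos^7(x)/7+C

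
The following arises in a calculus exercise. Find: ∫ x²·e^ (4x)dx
Integration by parts twice:
First: u = x², dv = e^(4x) dx => x²e^(4x)/4 - (2/4)∫ xe^(4x) dx
Second (∫ xe^(4x) dx): xe^(4x)/4 - e^(4x)/16
Combining: e^(4x)(x²/4 - 2x/16 + 2/64) + C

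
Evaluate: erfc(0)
erfc(x) = 1 - erf(x); erfc(0) = 1 - erf(0) = 1-0 = 1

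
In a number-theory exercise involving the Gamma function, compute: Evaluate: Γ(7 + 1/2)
Γ(n+1/2)=(2n)!√π/(4^n·n!)
=87178291200√π/(16384·5040)=(135135/128)·√π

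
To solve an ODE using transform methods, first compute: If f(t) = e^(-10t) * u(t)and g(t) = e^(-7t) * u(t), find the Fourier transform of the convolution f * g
By the convolution theorem: F{f * g}=F(omega) * G(omega)
F(omega)=1/(10+j * omega), G(omega)=1/(7+j * omega)
F{f * g}=1/((10+j * omega)(7+j * omega))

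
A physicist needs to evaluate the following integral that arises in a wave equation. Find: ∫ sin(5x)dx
Using substitution u = 5x: ∫ sin(u) du/5 = -cos(u)/5 + C

Answer: (-1/5)cos(5x) + C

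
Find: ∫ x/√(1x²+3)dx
Let u=x²+3, du=2x dx
∫ (1/2)·u^(-1/2) du=√u+C

Answer: √(x²+3)+C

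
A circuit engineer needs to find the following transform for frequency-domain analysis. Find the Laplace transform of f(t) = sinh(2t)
L{sinh(at)}=a/(s²-a²)
L{sinh(2t)}=2/(s²-4)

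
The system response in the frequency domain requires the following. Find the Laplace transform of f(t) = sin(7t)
L{sin(wt)}=w/(s² + w²)
L{sin(7t)}=7/(s² + 49)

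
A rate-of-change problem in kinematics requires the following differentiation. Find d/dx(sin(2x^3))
Chain rule: d/dx[sin(u)]=cos(u)·u' where u=2x^3
u'=6x^2

Answer: 6x^2·cos(2x^3)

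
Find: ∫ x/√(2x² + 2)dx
Let u=2x²+2, du=4x dx
∫ (1/4)·u^(-1/2) du=√u/2+C

Answer: √(2x²+2)/2+C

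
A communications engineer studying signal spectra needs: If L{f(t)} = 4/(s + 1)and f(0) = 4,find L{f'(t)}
L{f'(t)}=s·F(s) - f(0)=4s/(s+1)-4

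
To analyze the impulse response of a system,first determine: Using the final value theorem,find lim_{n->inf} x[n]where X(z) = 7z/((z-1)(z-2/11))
Final value theorem: lim x[n] = lim_{z->1} (z-1)*X(z)
(z-1)*X(z) = 7z/(z-2/11)
As z->1: 7/(1 - 2/11) = 7/(9/11) = 77/9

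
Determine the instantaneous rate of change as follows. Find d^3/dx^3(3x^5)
Apply power rule 3 times:
d^1: 15x^4
d^2: 60x^3
d^3: 180x^2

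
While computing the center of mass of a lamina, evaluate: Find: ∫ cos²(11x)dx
Using identity cos²(u) = (1+cos(2u))/2:
∫ (1+cos(22x))/2 dx = x/2+sin(22x)/44+C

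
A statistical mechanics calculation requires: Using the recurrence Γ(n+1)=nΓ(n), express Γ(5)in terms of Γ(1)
Γ(5)=4Γ(4)=4·3Γ(3)=...=4!·Γ(1)=24·Γ(1)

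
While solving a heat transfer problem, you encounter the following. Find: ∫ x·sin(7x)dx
By parts: u = x, dv = sin(7x) dx
du = dx, v = -cos(7x)/7
= -x·cos(7x)/7 + sin(7x)/7² + C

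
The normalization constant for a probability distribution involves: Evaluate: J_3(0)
J_n(0)=0 for all n > 0 (Bessel function of first kind)
J_3(0)=0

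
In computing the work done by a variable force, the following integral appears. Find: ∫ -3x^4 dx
Using power rule: ∫ -3x^4 dx=-3/5 x^5 + C=(-3/5)x^5 + C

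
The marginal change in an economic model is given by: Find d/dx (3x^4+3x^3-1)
Power rule: d/dx(ax^n) = n·a·x^(n-1)
Term by term: 12·x^3 + 9·x^2

Answer: 12x^3 + 9x^2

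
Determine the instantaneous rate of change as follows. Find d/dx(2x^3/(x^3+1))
Quotient rule: (f/g)' = (f'g - fg')/g²
f = 2x^3, f' = 6x^2
g = x^3 + 1, g' = 3x^2

Answer: (6x^2·(x^3 + 1) - 6x^5)/(x^3 + 1)²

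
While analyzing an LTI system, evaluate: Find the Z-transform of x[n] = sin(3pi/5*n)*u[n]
Z{sin(w0 * n) * u[n]} = z * sin(w0)/(z^2-2z * cos(w0)+1)
With w0 = 3pi/5: X(z) = z * sin(3pi/5)/(z^2-2z * cos(3pi/5)+1)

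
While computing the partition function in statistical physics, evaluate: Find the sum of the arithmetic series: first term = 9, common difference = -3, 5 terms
Last term: a_n = 9+(5-1)·-3 = -3
Sum = n(a_1+a_n)/2 = 5(9+(-3))/2 = 15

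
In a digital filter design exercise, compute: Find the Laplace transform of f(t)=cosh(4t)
L{cosh(at)} = s/(s²-a²)
L{cosh(4t)} = s/(s²-16)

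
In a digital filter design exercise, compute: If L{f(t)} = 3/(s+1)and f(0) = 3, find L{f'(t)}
L{f'(t)} = s·F(s) - f(0) = 3s/(s+1)-3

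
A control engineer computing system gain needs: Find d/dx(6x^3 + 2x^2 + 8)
Power rule: d/dx(ax^n)=n·a·x^(n-1)
Term by term: 18·x^2+4·x

Answer: 18x^2+4x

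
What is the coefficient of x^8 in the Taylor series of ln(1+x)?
ln(1+x)=Σ (-1)^(n+1) x^n/n
Coefficient of x^8=(-1)^9/8=-1/8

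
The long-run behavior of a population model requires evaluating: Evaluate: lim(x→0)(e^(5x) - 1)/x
L'Hôpital (0/0): lim 5e^(5x)/1=5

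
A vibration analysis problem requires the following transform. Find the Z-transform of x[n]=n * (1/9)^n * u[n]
Using the property Z{n * a^n * u[n]} = az/(z-a)^2
With a = 1/9: X(z) = (1/9)z/(z - 1/9)^2, |z| > 1/9

Answer: (1/9)z/(z - 1/9)^2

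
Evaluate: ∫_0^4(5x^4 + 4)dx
Step 1: Find antiderivative F(x)=x^5+4x
Step 2: F(4) - F(0)=1040 - (0)=1040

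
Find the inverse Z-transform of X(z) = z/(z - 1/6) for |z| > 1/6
Standard pair: z/(z-a) <-> a^n * u[n] for causal signals
With a=1/6: x[n]=(1/6)^n * u[n]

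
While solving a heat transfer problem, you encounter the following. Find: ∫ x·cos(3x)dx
By parts: u = x, dv = cos(3x) dx
du = dx, v = sin(3x)/3
= x·sin(3x)/3 + cos(3x)/3² + C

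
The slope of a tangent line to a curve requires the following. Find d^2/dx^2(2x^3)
Apply power rule 2 times:
d^1: 6x^2
d^2: 12x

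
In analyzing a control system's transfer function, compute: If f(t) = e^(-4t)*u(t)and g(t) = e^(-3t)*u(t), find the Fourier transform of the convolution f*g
By the convolution theorem: F{f * g} = F(omega) * G(omega)
F(omega) = 1/(4 + j * omega), G(omega) = 1/(3 + j * omega)
F{f * g} = 1/((4 + j * omega)(3 + j * omega))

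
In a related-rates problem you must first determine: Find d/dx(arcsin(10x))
d/dx[arcsin(u)]=u'/√(1-u²), u=10x, u'=10

Answer: 10/√(1-100x²)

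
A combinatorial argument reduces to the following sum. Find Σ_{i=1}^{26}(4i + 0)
= 4·Σ i + 0·26 = 4·351 + 0 = 1404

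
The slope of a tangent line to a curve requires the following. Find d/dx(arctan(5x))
d/dx[arctan(u)] = u'/(1 + u²), u = 5x, u' = 5

Answer: 5/(1 + 25x²)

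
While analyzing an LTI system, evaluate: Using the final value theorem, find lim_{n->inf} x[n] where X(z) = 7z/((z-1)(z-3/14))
Final value theorem: lim x[n]=lim_{z->1} (z-1)*X(z)
(z-1)*X(z)=7z/(z-3/14)
As z->1: 7/(1-3/14)=7/(11/14)=98/11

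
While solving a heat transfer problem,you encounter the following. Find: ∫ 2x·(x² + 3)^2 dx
Let u=x²+3, du=2x dx
∫ u^2 du=u^3/3+C

Answer: (x²+3)^3/3+C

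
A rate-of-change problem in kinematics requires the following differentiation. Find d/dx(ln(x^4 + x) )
Chain rule: d/dx[ln(u)]=u'/u where u=x^4 + x
u'=4x^3 + 1

Answer: (4x^3 + 1)/(x^4 + x)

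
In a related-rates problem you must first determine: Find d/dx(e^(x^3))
Chain rule: d/dx[e^u] = e^u · u' where u = x^3
u' = 3x^2

Answer: 3x^2·e^(x^3)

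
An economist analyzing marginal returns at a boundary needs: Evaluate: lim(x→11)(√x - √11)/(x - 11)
Multiply by conjugate (√x+√11)/(√x+√11):
= (x - 11)/((x - 11)(√x+√11)) = 1/(√x+√11)
As x → 11: 1/(2√11)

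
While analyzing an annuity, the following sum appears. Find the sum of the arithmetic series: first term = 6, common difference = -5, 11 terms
Last term: a_n = 6+(11-1)·-5 = -44
Sum = n(a_1+a_n)/2 = 11(6+(-44))/2 = -209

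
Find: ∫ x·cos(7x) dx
By parts: u=x, dv=cos(7x) dx
du=dx, v=sin(7x)/7
=x·sin(7x)/7+cos(7x)/7²+C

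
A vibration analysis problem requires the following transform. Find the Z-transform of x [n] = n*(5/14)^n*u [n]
Using the property Z{n * a^n * u[n]}=az/(z-a)^2
With a=5/14: X(z)=(5/14)z/(z - 5/14)^2, |z| > 5/14

Answer: (5/14)z/(z - 5/14)^2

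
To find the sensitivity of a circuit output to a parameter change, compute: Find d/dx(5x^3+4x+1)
Power rule: d/dx(ax^n) = n·a·x^(n-1)
Term by term: 15·x^2+4

Answer: 15x^2+4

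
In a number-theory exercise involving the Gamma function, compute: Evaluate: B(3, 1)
B(x,y)=Γ(x)Γ(y)/Γ(x + y)=(x-1)!(y-1)!/(x + y-1)!
B(3,1)=2!·0!/3!=1/3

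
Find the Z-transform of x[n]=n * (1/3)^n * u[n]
Using the property Z{n*a^n*u[n]} = az/(z-a)^2
With a = 1/3: X(z) = (1/3)z/(z - 1/3)^2, |z| > 1/3

Answer: (1/3)z/(z - 1/3)^2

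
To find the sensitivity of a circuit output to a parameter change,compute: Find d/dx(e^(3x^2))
Chain rule: d/dx[e^u] = e^u · u' where u = 3x^2
u' = 6x

Answer: 6x·e^(3x^2)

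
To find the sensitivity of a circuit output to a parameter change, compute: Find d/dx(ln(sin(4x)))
Chain rule: d/dx[ln(u)] = u'/u where u = sin(4x)
u' = 4cos(4x)

Answer: (4cos(4x))/(sin(4x))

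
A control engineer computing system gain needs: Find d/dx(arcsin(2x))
d/dx[arcsin(u)] = u'/√(1-u²), u = 2x, u' = 2

Answer: 2/√(1-4x²)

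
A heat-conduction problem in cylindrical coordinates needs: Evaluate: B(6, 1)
B(x,y)=Γ(x)Γ(y)/Γ(x + y)=(x-1)!(y-1)!/(x + y-1)!
B(6,1)=5!·0!/6!=1/6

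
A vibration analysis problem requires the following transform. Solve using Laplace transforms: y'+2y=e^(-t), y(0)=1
Take L: sY - 1+2Y = 1/(s+1)
Y(s+2) = 1/(s+1)+1
Y = 1/((s+1)(s+2))+1/(s+2)
Partial fractions: 1/((s+1)(s+2)) = 1/(s+1)-1/(s+2)
So Y = 1/(s+1)
Inverse Laplace transform (L^(-1){1/(s+1)} = e^(-t), L^(-1){1/(s+2)} = e^(-2t)):

Answer: y(t) = 1·e^(-t)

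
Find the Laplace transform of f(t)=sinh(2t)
L{sinh(at)}=a/(s²-a²)
L{sinh(2t)}=2/(s²-4)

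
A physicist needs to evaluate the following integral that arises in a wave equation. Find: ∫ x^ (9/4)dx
Power rule: ∫ x^(9/4) dx=x^(13/4)/(13/4) + C

Answer: (4/13)·x^(13/4) + C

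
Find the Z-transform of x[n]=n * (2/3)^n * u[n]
Using the property Z{n*a^n*u[n]}=az/(z-a)^2
With a=2/3: X(z)=(2/3)z/(z - 2/3)^2, |z| > 2/3

Answer: (2/3)z/(z - 2/3)^2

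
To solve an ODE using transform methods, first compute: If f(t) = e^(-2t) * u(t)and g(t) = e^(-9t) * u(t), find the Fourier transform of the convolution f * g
By the convolution theorem: F{f*g} = F(omega)*G(omega)
F(omega) = 1/(2+j*omega), G(omega) = 1/(9+j*omega)
F{f*g} = 1/((2+j*omega)(9+j*omega))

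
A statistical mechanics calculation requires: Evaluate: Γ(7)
Γ(n)=(n-1)! for positive integers
Γ(7)=6!=720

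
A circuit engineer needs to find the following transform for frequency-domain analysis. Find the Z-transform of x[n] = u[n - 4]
Using the time-shift property: Z{u[n-4]} = z^(-4) * z/(z-1)
= z^(-3)/(z-1)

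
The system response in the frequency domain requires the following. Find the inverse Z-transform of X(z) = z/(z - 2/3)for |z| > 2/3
Standard pair: z/(z-a) <-> a^n * u[n] for causal signals
With a = 2/3: x[n] = (2/3)^n * u[n]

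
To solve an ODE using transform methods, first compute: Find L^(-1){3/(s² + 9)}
L^(-1){w/(s²+w²)} = sin(wt)
Here w = 3

Answer: sin(3t)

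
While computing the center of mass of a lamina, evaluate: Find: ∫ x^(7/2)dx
Power rule: ∫ x^(7/2) dx=x^(9/2)/(9/2)+C

Answer: (2/9)·x^(9/2)+C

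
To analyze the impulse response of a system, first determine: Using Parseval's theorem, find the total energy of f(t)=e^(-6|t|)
Parseval's theorem: E = integral |f(t)|^2 dt = (1/2pi) integral |F(omega)|^2 domega
E = integral_{-inf}^{inf} e^(-12|t|) dt = 2 * integral_0^inf e^(-12t) dt = 2/(2 * 6) = 1/6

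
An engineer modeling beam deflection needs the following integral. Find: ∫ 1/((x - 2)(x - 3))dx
Partial fractions: 1/((x-2)(x-3)) = A/(x-2) + B/(x-3)
A = -1, B = 1
∫ [-1· 1/(x-2) + 1· 1/(x-3)] dx
= (1)[ln|x-3| - ln|x-2|] + C

Answer: ln|(x-3)/(x-2)| + C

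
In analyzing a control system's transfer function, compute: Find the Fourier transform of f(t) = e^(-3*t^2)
The Fourier transform of a Gaussian e^(-a*t^2) is sqrt(pi/a)*e^(-omega^2/(4a)).
With a=3: F(omega)=sqrt(pi/3)*e^(-omega^2/12)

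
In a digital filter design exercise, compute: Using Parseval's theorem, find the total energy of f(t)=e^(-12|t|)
Parseval's theorem: E=integral |f(t)|^2 dt=(1/2pi) integral |F(omega)|^2 domega
E=integral_{-inf}^{inf} e^(-24|t|) dt=2 * integral_0^inf e^(-24t) dt=2/(2 * 12)=1/12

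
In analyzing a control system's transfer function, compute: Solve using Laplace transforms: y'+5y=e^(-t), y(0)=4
Take L: sY - 4 + 5Y=1/(s + 1)
Y(s + 5)=1/(s + 1) + 4
Y=1/((s + 1)(s + 5)) + 4/(s + 5)
Partial fractions: 1/((s + 1)(s + 5))=(1/4)/(s + 1) - (1/4)/(s + 5)
So Y=(1/4)/(s + 1) + (15/4)/(s + 5)
Inverse Laplace transform (L^(-1){1/(s + 1)}=e^(-t), L^(-1){1/(s + 5)}=e^(-5t)):

Answer: y(t)=(1/4)·e^(-t) + (15/4)·e^(-5t)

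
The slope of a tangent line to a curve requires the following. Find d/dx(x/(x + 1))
Quotient rule: (f/g)'=(f'g - fg')/g²
f=x, f'=1
g=x+1, g'=1

Answer: (1·(x+1) - x)/(x+1)²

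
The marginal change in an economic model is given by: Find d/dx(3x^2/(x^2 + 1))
Quotient rule: (f/g)' = (f'g - fg')/g²
f = 3x^2, f' = 6x
g = x^2+1, g' = 2x

Answer: (6x·(x^2+1)-6x^3)/(x^2+1)²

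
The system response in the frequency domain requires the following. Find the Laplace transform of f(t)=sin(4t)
L{sin(wt)}=w/(s² + w²)
L{sin(4t)}=4/(s² + 16)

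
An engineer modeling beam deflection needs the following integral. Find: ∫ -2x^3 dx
Using power rule: ∫ -2x^3 dx = -2/4 x^4 + C = (-1/2)x^4 + C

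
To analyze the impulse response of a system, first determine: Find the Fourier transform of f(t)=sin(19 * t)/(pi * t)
sin(W * t)/(pi * t)=(W/pi) * sinc(W * t/pi) is the impulse response of the ideal low-pass filter with cutoff W (here W=19).
Its Fourier transform is a rectangular function:
F(omega)=1 for |omega| < 19, 0 otherwise

Answer: rect(omega/38) [i.e., 1 for |omega| < 19, 0 otherwise]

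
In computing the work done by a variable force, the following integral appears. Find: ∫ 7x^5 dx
Using power rule: ∫ 7x^5 dx=7/6 x^6+C=(7/6)x^6+C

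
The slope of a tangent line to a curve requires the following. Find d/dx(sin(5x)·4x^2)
Product rule: (fg)' = f'g+fg'
f = sin(5x), f' = 5·cos(5x)
g = 4x^2, g' = 8x

Answer: 20·cos(5x)·x^2+8·sin(5x)·x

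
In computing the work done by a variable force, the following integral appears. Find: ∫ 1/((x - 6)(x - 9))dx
Partial fractions: 1/((x-6)(x-9)) = A/(x-6) + B/(x-9)
A = -1/3, B = 1/3
∫ [-1/3· 1/(x-6) + 1/3· 1/(x-9)] dx
= (1/3)[ln|x-9| - ln|x-6|] + C

Answer: (1/3)·ln|(x-9)/(x-6)| + C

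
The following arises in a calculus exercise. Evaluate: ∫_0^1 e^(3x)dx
Antiderivative: (1/3)e^(3x)
Evaluate: (1/3)(e^3-1)

Answer: (e^3-1)/3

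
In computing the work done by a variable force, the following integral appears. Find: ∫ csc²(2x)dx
Since d/dx[-cot(2x)]=2csc²(2x), integral=-cot(2x)/2+C

Answer: (-1/2)cot(2x)+C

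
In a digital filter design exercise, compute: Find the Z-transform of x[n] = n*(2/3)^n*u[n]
Using the property Z{n * a^n * u[n]} = az/(z-a)^2
With a = 2/3: X(z) = (2/3)z/(z - 2/3)^2, |z| > 2/3

Answer: (2/3)z/(z - 2/3)^2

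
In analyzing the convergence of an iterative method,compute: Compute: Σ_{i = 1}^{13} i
Using formula: Σ i^1=n(n+1)/2=13·14/2=91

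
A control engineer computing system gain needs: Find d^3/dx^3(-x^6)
Apply power rule 3 times:
d^1: -6x^5
d^2: -30x^4
d^3: -120x^3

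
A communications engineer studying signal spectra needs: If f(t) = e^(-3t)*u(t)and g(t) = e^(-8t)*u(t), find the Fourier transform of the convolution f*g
By the convolution theorem: F{f * g} = F(omega) * G(omega)
F(omega) = 1/(3+j * omega), G(omega) = 1/(8+j * omega)
F{f * g} = 1/((3+j * omega)(8+j * omega))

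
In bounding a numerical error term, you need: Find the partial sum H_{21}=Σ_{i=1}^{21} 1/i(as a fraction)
H_21 = 1 + 1/2 + 1/3 + ... + 1/21
= 18858053/5173168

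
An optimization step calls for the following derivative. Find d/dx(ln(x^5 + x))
Chain rule: d/dx[ln(u)]=u'/u where u=x^5 + x
u'=5x^4 + 1

Answer: (5x^4 + 1)/(x^5 + x)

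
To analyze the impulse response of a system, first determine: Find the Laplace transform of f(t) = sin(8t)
L{sin(wt)}=w/(s²+w²)
L{sin(8t)}=8/(s²+64)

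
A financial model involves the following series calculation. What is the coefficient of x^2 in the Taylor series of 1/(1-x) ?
1/(1-x) = Σ x^n for |x|<1
All coefficients are 1

Answer: 1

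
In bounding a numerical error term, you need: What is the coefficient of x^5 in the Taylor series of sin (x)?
sin(x) = Σ (-1)^k x^(2k+1)/(2k+1)!
For x^5: (-1)^2/5! = 1/120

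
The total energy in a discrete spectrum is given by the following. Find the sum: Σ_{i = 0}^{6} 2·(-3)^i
Geometric series: S = a(1 - r^n)/(1 - r)
a = 2, r = -3, n = 7
S = 2(1 + 2187)/4 = 1094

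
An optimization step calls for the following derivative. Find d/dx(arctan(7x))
d/dx[arctan(u)]=u'/(1 + u²), u=7x, u'=7

Answer: 7/(1 + 49x²)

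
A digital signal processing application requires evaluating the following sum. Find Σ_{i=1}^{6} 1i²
= 1·n(n + 1)(2n + 1)/6 = 1·6·7·13/6 = 91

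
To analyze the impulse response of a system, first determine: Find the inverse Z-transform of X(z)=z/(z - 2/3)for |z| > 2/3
Standard pair: z/(z-a) <-> a^n * u[n] for causal signals
With a = 2/3: x[n] = (2/3)^n * u[n]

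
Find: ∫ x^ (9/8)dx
Power rule: ∫ x^(9/8) dx = x^(17/8)/(17/8)+C

Answer: (8/17)·x^(17/8)+C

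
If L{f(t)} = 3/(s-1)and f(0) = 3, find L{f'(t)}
L{f'(t)}=s·F(s) - f(0)=3s/(s-1) - 3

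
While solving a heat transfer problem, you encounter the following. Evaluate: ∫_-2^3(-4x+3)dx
Step 1: Find antiderivative F(x)=-2x^2+3x
Step 2: F(3) - F(-2)=-9 - (-14)=5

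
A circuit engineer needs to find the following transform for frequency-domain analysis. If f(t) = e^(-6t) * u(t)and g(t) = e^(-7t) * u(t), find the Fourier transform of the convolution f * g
By the convolution theorem: F{f*g} = F(omega)*G(omega)
F(omega) = 1/(6+j*omega), G(omega) = 1/(7+j*omega)
F{f*g} = 1/((6+j*omega)(7+j*omega))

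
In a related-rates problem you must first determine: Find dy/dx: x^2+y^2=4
Differentiate: 2x + 2y·(dy/dx) = 0
dy/dx = -2x/(2y)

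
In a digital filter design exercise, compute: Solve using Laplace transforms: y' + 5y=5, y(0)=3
Take L of both sides: sY(s)-3+5Y(s)=5/s
Y(s)(s+5)=5/s+3
Y(s)=5/(s(s+5))+3/(s+5)
Partial fractions: 5/(s(s+5))=1/s - 1/(s+5)
So Y(s)=1/s+2/(s+5)
Inverse transform (L^(-1){1/s}=1, L^(-1){1/(s+5)}=e^(-5t)):

Answer: y(t)=1+2·e^(-5t)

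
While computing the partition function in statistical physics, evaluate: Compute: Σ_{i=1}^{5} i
Using formula: Σ i^1=n(n + 1)/2=5·6/2=15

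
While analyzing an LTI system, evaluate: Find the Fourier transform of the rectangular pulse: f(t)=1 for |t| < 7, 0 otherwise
F(omega) = integral from -7 to 7 of e^(-j*omega*t) dt
= 2*sin(7*omega)/omega = 14*sinc(7*omega/pi)

Answer: 2*sin(7*omega)/omega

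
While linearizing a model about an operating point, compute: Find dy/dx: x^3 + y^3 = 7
Differentiate: 3x^2+3y^2·(dy/dx) = 0
dy/dx = -3x^2/(3y^2)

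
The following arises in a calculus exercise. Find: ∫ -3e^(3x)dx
Since d/dx[e^(3x)]=3e^(3x), we get -1 e^(3x)+C

Answer: -e^(3x)+C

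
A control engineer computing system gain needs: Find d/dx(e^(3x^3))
Chain rule: d/dx[e^u] = e^u · u' where u = 3x^3
u' = 9x^2

Answer: 9x^2·e^(3x^3)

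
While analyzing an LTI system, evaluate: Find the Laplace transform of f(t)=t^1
L{t^n} = n!/s^(n+1)
L{t^1} = 1!/s^2 = 1/s^2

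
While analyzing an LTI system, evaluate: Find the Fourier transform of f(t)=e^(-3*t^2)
The Fourier transform of a Gaussian e^(-a*t^2) is sqrt(pi/a)*e^(-omega^2/(4a)).
With a=3: F(omega)=sqrt(pi/3)*e^(-omega^2/12)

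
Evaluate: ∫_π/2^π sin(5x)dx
Antiderivative: -cos(5x)/5
Evaluate at bounds: [-cos(5·π)/5] - [-cos(5·π/2)/5]
=(-(-1) + (0))/5=1/5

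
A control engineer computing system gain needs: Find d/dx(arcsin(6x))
d/dx[arcsin(u)] = u'/√(1-u²), u = 6x, u' = 6

Answer: 6/√(1-36x²)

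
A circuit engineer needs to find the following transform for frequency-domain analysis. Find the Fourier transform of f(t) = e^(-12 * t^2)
The Fourier transform of a Gaussian e^(-a * t^2) is sqrt(pi/a) * e^(-omega^2/(4a)).
With a = 12: F(omega) = sqrt(pi/12) * e^(-omega^2/48)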